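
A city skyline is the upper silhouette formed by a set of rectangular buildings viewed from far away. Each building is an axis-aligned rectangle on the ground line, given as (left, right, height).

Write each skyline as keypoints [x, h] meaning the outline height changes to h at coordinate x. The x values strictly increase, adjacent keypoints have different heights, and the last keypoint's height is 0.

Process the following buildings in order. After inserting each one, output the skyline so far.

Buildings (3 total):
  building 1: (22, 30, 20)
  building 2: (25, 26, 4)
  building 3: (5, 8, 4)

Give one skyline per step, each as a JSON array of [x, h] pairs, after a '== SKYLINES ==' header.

== SKYLINES ==
[[22,20],[30,0]]
[[22,20],[30,0]]
[[5,4],[8,0],[22,20],[30,0]]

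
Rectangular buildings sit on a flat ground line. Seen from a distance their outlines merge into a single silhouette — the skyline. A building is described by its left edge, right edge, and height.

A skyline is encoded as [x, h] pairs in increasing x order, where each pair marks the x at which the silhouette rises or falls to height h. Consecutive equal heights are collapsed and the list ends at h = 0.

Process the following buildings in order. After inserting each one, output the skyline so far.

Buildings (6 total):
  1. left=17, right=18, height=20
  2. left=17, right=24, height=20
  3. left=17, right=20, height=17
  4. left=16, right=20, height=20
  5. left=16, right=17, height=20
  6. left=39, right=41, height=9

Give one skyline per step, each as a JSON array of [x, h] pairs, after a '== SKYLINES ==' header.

== SKYLINES ==
[[17,20],[18,0]]
[[17,20],[24,0]]
[[17,20],[24,0]]
[[16,20],[24,0]]
[[16,20],[24,0]]
[[16,20],[24,0],[39,9],[41,0]]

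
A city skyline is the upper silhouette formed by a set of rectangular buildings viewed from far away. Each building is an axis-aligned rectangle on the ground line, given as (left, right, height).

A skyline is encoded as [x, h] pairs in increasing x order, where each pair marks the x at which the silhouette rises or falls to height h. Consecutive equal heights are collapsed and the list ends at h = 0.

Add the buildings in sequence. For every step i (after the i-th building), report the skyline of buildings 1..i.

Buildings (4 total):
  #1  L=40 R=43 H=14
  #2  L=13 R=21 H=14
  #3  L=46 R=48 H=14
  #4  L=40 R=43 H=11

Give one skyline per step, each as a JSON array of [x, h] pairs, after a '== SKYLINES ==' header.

== SKYLINES ==
[[40,14],[43,0]]
[[13,14],[21,0],[40,14],[43,0]]
[[13,14],[21,0],[40,14],[43,0],[46,14],[48,0]]
[[13,14],[21,0],[40,14],[43,0],[46,14],[48,0]]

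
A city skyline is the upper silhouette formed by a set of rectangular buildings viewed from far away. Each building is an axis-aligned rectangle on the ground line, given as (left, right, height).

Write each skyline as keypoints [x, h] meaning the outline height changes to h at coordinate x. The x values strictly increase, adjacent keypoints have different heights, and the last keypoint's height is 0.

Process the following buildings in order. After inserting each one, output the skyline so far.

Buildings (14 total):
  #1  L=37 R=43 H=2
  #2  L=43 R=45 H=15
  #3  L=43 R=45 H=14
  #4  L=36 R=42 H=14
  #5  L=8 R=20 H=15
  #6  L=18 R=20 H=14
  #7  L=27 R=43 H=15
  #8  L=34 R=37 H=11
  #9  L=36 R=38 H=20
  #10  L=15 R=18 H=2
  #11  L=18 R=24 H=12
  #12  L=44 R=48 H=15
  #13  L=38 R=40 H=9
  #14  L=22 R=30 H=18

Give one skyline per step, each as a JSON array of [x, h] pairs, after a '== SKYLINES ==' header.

== SKYLINES ==
[[37,2],[43,0]]
[[37,2],[43,15],[45,0]]
[[37,2],[43,15],[45,0]]
[[36,14],[42,2],[43,15],[45,0]]
[[8,15],[20,0],[36,14],[42,2],[43,15],[45,0]]
[[8,15],[20,0],[36,14],[42,2],[43,15],[45,0]]
[[8,15],[20,0],[27,15],[45,0]]
[[8,15],[20,0],[27,15],[45,0]]
[[8,15],[20,0],[27,15],[36,20],[38,15],[45,0]]
[[8,15],[20,0],[27,15],[36,20],[38,15],[45,0]]
[[8,15],[20,12],[24,0],[27,15],[36,20],[38,15],[45,0]]
[[8,15],[20,12],[24,0],[27,15],[36,20],[38,15],[48,0]]
[[8,15],[20,12],[24,0],[27,15],[36,20],[38,15],[48,0]]
[[8,15],[20,12],[22,18],[30,15],[36,20],[38,15],[48,0]]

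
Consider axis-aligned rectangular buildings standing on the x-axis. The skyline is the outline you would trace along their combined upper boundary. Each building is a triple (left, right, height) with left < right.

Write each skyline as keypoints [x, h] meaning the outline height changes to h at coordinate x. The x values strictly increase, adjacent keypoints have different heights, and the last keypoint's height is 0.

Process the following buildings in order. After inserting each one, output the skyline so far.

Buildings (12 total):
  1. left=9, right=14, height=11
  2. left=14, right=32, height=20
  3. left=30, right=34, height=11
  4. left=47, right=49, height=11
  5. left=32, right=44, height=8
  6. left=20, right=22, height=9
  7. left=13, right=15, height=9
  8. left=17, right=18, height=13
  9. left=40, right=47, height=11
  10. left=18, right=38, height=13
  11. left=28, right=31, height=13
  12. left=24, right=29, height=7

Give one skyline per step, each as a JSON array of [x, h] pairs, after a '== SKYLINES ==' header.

== SKYLINES ==
[[9,11],[14,0]]
[[9,11],[14,20],[32,0]]
[[9,11],[14,20],[32,11],[34,0]]
[[9,11],[14,20],[32,11],[34,0],[47,11],[49,0]]
[[9,11],[14,20],[32,11],[34,8],[44,0],[47,11],[49,0]]
[[9,11],[14,20],[32,11],[34,8],[44,0],[47,11],[49,0]]
[[9,11],[14,20],[32,11],[34,8],[44,0],[47,11],[49,0]]
[[9,11],[14,20],[32,11],[34,8],[44,0],[47,11],[49,0]]
[[9,11],[14,20],[32,11],[34,8],[40,11],[49,0]]
[[9,11],[14,20],[32,13],[38,8],[40,11],[49,0]]
[[9,11],[14,20],[32,13],[38,8],[40,11],[49,0]]
[[9,11],[14,20],[32,13],[38,8],[40,11],[49,0]]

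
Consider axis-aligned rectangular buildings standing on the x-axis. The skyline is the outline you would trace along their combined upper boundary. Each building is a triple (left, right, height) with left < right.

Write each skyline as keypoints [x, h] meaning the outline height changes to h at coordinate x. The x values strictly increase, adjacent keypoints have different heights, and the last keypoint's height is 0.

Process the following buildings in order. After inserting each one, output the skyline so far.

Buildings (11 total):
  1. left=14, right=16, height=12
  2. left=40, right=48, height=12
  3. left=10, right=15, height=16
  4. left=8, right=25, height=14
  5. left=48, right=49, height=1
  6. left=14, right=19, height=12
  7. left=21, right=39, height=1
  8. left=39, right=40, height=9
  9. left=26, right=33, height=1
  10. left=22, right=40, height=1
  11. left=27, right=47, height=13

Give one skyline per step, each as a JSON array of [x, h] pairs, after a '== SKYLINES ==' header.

== SKYLINES ==
[[14,12],[16,0]]
[[14,12],[16,0],[40,12],[48,0]]
[[10,16],[15,12],[16,0],[40,12],[48,0]]
[[8,14],[10,16],[15,14],[25,0],[40,12],[48,0]]
[[8,14],[10,16],[15,14],[25,0],[40,12],[48,1],[49,0]]
[[8,14],[10,16],[15,14],[25,0],[40,12],[48,1],[49,0]]
[[8,14],[10,16],[15,14],[25,1],[39,0],[40,12],[48,1],[49,0]]
[[8,14],[10,16],[15,14],[25,1],[39,9],[40,12],[48,1],[49,0]]
[[8,14],[10,16],[15,14],[25,1],[39,9],[40,12],[48,1],[49,0]]
[[8,14],[10,16],[15,14],[25,1],[39,9],[40,12],[48,1],[49,0]]
[[8,14],[10,16],[15,14],[25,1],[27,13],[47,12],[48,1],[49,0]]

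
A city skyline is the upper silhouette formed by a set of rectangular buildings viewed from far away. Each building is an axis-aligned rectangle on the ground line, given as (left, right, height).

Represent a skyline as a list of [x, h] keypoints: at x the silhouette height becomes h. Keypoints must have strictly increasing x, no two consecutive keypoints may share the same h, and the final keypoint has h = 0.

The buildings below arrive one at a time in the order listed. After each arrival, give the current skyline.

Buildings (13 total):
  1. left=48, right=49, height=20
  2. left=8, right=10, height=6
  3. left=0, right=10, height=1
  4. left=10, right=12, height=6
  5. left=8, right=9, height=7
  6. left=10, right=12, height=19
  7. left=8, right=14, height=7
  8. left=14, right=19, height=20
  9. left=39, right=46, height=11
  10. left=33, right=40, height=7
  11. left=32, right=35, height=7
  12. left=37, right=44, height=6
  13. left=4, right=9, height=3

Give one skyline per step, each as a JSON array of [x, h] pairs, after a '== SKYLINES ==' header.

== SKYLINES ==
[[48,20],[49,0]]
[[8,6],[10,0],[48,20],[49,0]]
[[0,1],[8,6],[10,0],[48,20],[49,0]]
[[0,1],[8,6],[12,0],[48,20],[49,0]]
[[0,1],[8,7],[9,6],[12,0],[48,20],[49,0]]
[[0,1],[8,7],[9,6],[10,19],[12,0],[48,20],[49,0]]
[[0,1],[8,7],[10,19],[12,7],[14,0],[48,20],[49,0]]
[[0,1],[8,7],[10,19],[12,7],[14,20],[19,0],[48,20],[49,0]]
[[0,1],[8,7],[10,19],[12,7],[14,20],[19,0],[39,11],[46,0],[48,20],[49,0]]
[[0,1],[8,7],[10,19],[12,7],[14,20],[19,0],[33,7],[39,11],[46,0],[48,20],[49,0]]
[[0,1],[8,7],[10,19],[12,7],[14,20],[19,0],[32,7],[39,11],[46,0],[48,20],[49,0]]
[[0,1],[8,7],[10,19],[12,7],[14,20],[19,0],[32,7],[39,11],[46,0],[48,20],[49,0]]
[[0,1],[4,3],[8,7],[10,19],[12,7],[14,20],[19,0],[32,7],[39,11],[46,0],[48,20],[49,0]]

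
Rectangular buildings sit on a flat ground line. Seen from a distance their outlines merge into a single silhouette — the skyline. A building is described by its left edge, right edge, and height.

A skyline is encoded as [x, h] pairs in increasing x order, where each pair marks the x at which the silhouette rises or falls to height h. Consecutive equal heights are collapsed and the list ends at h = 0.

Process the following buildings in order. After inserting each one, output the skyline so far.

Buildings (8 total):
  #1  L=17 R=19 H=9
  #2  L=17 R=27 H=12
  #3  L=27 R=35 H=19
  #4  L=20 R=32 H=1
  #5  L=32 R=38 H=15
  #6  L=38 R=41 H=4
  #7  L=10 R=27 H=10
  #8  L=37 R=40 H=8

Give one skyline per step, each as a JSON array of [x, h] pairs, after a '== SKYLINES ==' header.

== SKYLINES ==
[[17,9],[19,0]]
[[17,12],[27,0]]
[[17,12],[27,19],[35,0]]
[[17,12],[27,19],[35,0]]
[[17,12],[27,19],[35,15],[38,0]]
[[17,12],[27,19],[35,15],[38,4],[41,0]]
[[10,10],[17,12],[27,19],[35,15],[38,4],[41,0]]
[[10,10],[17,12],[27,19],[35,15],[38,8],[40,4],[41,0]]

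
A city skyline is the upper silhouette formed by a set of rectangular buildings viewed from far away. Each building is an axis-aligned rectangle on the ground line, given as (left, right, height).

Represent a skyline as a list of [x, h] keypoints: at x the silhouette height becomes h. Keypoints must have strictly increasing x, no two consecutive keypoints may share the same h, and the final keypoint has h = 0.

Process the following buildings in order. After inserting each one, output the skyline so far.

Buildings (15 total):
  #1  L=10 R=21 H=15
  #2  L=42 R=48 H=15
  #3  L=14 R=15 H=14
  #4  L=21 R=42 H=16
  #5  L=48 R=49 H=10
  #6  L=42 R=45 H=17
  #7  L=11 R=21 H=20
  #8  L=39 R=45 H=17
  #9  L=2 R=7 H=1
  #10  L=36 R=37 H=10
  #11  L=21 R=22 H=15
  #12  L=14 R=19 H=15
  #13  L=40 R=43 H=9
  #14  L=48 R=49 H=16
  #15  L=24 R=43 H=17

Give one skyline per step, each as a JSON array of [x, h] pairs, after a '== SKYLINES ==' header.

== SKYLINES ==
[[10,15],[21,0]]
[[10,15],[21,0],[42,15],[48,0]]
[[10,15],[21,0],[42,15],[48,0]]
[[10,15],[21,16],[42,15],[48,0]]
[[10,15],[21,16],[42,15],[48,10],[49,0]]
[[10,15],[21,16],[42,17],[45,15],[48,10],[49,0]]
[[10,15],[11,20],[21,16],[42,17],[45,15],[48,10],[49,0]]
[[10,15],[11,20],[21,16],[39,17],[45,15],[48,10],[49,0]]
[[2,1],[7,0],[10,15],[11,20],[21,16],[39,17],[45,15],[48,10],[49,0]]
[[2,1],[7,0],[10,15],[11,20],[21,16],[39,17],[45,15],[48,10],[49,0]]
[[2,1],[7,0],[10,15],[11,20],[21,16],[39,17],[45,15],[48,10],[49,0]]
[[2,1],[7,0],[10,15],[11,20],[21,16],[39,17],[45,15],[48,10],[49,0]]
[[2,1],[7,0],[10,15],[11,20],[21,16],[39,17],[45,15],[48,10],[49,0]]
[[2,1],[7,0],[10,15],[11,20],[21,16],[39,17],[45,15],[48,16],[49,0]]
[[2,1],[7,0],[10,15],[11,20],[21,16],[24,17],[45,15],[48,16],[49,0]]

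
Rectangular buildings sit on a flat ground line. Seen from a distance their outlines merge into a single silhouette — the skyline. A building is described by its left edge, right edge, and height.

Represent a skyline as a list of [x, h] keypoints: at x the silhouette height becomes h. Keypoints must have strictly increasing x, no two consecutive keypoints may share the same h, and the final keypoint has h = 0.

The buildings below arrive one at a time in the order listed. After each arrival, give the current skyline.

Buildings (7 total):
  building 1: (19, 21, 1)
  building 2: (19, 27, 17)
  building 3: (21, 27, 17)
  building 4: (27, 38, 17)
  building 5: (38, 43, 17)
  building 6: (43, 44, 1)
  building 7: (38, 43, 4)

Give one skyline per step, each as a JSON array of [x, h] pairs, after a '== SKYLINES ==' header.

== SKYLINES ==
[[19,1],[21,0]]
[[19,17],[27,0]]
[[19,17],[27,0]]
[[19,17],[38,0]]
[[19,17],[43,0]]
[[19,17],[43,1],[44,0]]
[[19,17],[43,1],[44,0]]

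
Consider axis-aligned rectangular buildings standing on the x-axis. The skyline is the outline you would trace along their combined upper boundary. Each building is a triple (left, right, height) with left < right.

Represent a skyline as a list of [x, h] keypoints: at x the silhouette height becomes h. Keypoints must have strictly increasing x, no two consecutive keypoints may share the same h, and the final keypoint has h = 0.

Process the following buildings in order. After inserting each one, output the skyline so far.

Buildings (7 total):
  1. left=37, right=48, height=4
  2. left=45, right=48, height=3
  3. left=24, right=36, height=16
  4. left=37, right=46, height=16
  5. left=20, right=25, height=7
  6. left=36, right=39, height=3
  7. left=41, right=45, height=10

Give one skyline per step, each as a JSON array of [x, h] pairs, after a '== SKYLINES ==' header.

== SKYLINES ==
[[37,4],[48,0]]
[[37,4],[48,0]]
[[24,16],[36,0],[37,4],[48,0]]
[[24,16],[36,0],[37,16],[46,4],[48,0]]
[[20,7],[24,16],[36,0],[37,16],[46,4],[48,0]]
[[20,7],[24,16],[36,3],[37,16],[46,4],[48,0]]
[[20,7],[24,16],[36,3],[37,16],[46,4],[48,0]]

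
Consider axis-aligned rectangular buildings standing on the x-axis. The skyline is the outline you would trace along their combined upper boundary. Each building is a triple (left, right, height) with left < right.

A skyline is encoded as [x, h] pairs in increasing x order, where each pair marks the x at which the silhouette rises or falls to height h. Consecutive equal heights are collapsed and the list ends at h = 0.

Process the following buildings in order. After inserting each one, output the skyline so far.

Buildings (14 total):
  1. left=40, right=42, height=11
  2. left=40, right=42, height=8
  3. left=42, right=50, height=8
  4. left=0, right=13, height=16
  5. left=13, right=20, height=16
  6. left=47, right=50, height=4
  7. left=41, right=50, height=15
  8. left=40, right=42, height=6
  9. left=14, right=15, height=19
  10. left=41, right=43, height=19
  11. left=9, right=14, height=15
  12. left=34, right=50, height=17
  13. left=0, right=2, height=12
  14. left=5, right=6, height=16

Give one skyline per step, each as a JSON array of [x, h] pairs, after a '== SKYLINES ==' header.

== SKYLINES ==
[[40,11],[42,0]]
[[40,11],[42,0]]
[[40,11],[42,8],[50,0]]
[[0,16],[13,0],[40,11],[42,8],[50,0]]
[[0,16],[20,0],[40,11],[42,8],[50,0]]
[[0,16],[20,0],[40,11],[42,8],[50,0]]
[[0,16],[20,0],[40,11],[41,15],[50,0]]
[[0,16],[20,0],[40,11],[41,15],[50,0]]
[[0,16],[14,19],[15,16],[20,0],[40,11],[41,15],[50,0]]
[[0,16],[14,19],[15,16],[20,0],[40,11],[41,19],[43,15],[50,0]]
[[0,16],[14,19],[15,16],[20,0],[40,11],[41,19],[43,15],[50,0]]
[[0,16],[14,19],[15,16],[20,0],[34,17],[41,19],[43,17],[50,0]]
[[0,16],[14,19],[15,16],[20,0],[34,17],[41,19],[43,17],[50,0]]
[[0,16],[14,19],[15,16],[20,0],[34,17],[41,19],[43,17],[50,0]]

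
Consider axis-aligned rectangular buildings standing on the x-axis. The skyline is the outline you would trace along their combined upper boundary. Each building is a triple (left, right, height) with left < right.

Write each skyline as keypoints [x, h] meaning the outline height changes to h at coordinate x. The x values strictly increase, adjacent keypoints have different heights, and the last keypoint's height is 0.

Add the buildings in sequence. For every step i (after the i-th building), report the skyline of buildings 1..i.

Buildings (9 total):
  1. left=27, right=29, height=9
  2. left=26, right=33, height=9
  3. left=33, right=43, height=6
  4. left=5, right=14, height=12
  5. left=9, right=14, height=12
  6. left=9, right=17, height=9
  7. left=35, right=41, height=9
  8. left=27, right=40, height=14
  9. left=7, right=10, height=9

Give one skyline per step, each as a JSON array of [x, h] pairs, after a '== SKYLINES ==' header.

== SKYLINES ==
[[27,9],[29,0]]
[[26,9],[33,0]]
[[26,9],[33,6],[43,0]]
[[5,12],[14,0],[26,9],[33,6],[43,0]]
[[5,12],[14,0],[26,9],[33,6],[43,0]]
[[5,12],[14,9],[17,0],[26,9],[33,6],[43,0]]
[[5,12],[14,9],[17,0],[26,9],[33,6],[35,9],[41,6],[43,0]]
[[5,12],[14,9],[17,0],[26,9],[27,14],[40,9],[41,6],[43,0]]
[[5,12],[14,9],[17,0],[26,9],[27,14],[40,9],[41,6],[43,0]]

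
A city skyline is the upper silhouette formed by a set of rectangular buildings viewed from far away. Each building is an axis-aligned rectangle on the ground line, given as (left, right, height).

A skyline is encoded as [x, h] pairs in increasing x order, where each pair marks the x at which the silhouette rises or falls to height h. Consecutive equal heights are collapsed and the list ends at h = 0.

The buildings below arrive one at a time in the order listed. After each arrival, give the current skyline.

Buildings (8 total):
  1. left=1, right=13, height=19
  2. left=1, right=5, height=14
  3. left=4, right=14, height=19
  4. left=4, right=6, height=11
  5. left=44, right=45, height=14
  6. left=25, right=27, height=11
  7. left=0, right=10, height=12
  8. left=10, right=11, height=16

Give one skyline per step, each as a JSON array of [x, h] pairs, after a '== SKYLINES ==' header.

== SKYLINES ==
[[1,19],[13,0]]
[[1,19],[13,0]]
[[1,19],[14,0]]
[[1,19],[14,0]]
[[1,19],[14,0],[44,14],[45,0]]
[[1,19],[14,0],[25,11],[27,0],[44,14],[45,0]]
[[0,12],[1,19],[14,0],[25,11],[27,0],[44,14],[45,0]]
[[0,12],[1,19],[14,0],[25,11],[27,0],[44,14],[45,0]]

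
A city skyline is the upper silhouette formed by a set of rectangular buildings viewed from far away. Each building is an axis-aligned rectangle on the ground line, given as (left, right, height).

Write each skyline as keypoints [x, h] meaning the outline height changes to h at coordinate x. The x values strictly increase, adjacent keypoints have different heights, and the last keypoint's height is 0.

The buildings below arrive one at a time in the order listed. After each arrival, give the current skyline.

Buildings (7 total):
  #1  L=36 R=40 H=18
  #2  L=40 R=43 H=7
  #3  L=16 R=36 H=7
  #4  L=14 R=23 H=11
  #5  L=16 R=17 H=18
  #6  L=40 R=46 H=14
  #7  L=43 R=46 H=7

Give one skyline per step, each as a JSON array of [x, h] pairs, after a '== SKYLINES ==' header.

== SKYLINES ==
[[36,18],[40,0]]
[[36,18],[40,7],[43,0]]
[[16,7],[36,18],[40,7],[43,0]]
[[14,11],[23,7],[36,18],[40,7],[43,0]]
[[14,11],[16,18],[17,11],[23,7],[36,18],[40,7],[43,0]]
[[14,11],[16,18],[17,11],[23,7],[36,18],[40,14],[46,0]]
[[14,11],[16,18],[17,11],[23,7],[36,18],[40,14],[46,0]]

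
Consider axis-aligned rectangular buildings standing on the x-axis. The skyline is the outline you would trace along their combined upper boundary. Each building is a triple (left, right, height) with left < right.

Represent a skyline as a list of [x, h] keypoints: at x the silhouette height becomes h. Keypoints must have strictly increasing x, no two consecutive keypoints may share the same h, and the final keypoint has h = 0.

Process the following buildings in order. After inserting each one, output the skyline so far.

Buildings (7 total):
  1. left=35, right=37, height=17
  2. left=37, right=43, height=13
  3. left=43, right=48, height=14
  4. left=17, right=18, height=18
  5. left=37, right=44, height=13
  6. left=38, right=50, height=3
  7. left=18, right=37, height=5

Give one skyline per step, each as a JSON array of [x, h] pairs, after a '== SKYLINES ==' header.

== SKYLINES ==
[[35,17],[37,0]]
[[35,17],[37,13],[43,0]]
[[35,17],[37,13],[43,14],[48,0]]
[[17,18],[18,0],[35,17],[37,13],[43,14],[48,0]]
[[17,18],[18,0],[35,17],[37,13],[43,14],[48,0]]
[[17,18],[18,0],[35,17],[37,13],[43,14],[48,3],[50,0]]
[[17,18],[18,5],[35,17],[37,13],[43,14],[48,3],[50,0]]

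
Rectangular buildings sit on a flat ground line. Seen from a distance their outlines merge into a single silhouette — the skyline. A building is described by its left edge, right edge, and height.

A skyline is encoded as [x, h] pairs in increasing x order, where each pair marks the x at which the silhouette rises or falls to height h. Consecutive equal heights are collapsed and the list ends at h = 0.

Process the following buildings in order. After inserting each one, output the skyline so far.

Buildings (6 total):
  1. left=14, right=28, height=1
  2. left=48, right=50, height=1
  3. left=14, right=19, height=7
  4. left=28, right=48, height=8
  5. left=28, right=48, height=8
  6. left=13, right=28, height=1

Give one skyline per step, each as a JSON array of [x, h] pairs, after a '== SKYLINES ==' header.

== SKYLINES ==
[[14,1],[28,0]]
[[14,1],[28,0],[48,1],[50,0]]
[[14,7],[19,1],[28,0],[48,1],[50,0]]
[[14,7],[19,1],[28,8],[48,1],[50,0]]
[[14,7],[19,1],[28,8],[48,1],[50,0]]
[[13,1],[14,7],[19,1],[28,8],[48,1],[50,0]]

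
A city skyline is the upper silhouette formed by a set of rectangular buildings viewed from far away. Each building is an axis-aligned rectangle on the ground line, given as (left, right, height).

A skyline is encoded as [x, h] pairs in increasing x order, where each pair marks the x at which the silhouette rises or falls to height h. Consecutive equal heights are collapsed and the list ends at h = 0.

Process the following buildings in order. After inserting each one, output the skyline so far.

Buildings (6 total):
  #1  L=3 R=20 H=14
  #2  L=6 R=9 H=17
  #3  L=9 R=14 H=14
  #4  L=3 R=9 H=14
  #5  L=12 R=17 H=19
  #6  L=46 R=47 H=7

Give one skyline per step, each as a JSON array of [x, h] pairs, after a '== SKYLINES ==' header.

== SKYLINES ==
[[3,14],[20,0]]
[[3,14],[6,17],[9,14],[20,0]]
[[3,14],[6,17],[9,14],[20,0]]
[[3,14],[6,17],[9,14],[20,0]]
[[3,14],[6,17],[9,14],[12,19],[17,14],[20,0]]
[[3,14],[6,17],[9,14],[12,19],[17,14],[20,0],[46,7],[47,0]]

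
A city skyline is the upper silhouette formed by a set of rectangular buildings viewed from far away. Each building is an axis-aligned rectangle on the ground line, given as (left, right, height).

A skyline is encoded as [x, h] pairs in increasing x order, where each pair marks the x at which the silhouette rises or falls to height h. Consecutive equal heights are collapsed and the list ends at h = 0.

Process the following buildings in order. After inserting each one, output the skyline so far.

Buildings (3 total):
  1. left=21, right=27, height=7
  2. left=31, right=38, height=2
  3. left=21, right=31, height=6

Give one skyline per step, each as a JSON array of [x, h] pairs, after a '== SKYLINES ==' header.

== SKYLINES ==
[[21,7],[27,0]]
[[21,7],[27,0],[31,2],[38,0]]
[[21,7],[27,6],[31,2],[38,0]]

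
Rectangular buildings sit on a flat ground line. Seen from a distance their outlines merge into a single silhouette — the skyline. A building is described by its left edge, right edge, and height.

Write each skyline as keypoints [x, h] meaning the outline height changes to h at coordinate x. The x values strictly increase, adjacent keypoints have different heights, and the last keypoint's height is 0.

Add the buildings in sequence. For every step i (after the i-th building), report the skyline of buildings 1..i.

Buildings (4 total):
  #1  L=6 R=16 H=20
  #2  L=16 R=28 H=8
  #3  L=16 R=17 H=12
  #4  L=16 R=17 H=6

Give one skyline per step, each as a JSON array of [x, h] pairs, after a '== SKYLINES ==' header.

== SKYLINES ==
[[6,20],[16,0]]
[[6,20],[16,8],[28,0]]
[[6,20],[16,12],[17,8],[28,0]]
[[6,20],[16,12],[17,8],[28,0]]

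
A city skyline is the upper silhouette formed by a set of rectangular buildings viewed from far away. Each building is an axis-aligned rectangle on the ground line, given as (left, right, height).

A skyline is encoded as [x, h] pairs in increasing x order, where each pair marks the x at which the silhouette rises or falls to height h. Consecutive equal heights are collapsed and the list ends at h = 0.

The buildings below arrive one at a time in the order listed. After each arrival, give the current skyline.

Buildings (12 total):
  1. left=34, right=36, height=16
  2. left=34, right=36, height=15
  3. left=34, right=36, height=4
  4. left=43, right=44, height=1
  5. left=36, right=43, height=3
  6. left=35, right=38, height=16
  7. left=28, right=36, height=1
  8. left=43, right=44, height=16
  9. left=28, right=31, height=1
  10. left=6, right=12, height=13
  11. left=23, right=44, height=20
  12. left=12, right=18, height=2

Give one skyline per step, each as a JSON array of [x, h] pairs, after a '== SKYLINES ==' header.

== SKYLINES ==
[[34,16],[36,0]]
[[34,16],[36,0]]
[[34,16],[36,0]]
[[34,16],[36,0],[43,1],[44,0]]
[[34,16],[36,3],[43,1],[44,0]]
[[34,16],[38,3],[43,1],[44,0]]
[[28,1],[34,16],[38,3],[43,1],[44,0]]
[[28,1],[34,16],[38,3],[43,16],[44,0]]
[[28,1],[34,16],[38,3],[43,16],[44,0]]
[[6,13],[12,0],[28,1],[34,16],[38,3],[43,16],[44,0]]
[[6,13],[12,0],[23,20],[44,0]]
[[6,13],[12,2],[18,0],[23,20],[44,0]]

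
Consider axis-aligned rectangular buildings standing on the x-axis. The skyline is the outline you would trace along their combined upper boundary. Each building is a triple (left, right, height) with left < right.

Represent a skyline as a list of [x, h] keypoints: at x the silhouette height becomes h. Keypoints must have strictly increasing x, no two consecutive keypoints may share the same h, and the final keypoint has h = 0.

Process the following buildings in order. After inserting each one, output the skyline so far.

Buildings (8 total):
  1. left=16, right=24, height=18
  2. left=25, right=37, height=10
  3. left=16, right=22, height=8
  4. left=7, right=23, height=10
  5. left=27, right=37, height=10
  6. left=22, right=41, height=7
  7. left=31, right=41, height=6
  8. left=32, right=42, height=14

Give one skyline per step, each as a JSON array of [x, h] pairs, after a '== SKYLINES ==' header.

== SKYLINES ==
[[16,18],[24,0]]
[[16,18],[24,0],[25,10],[37,0]]
[[16,18],[24,0],[25,10],[37,0]]
[[7,10],[16,18],[24,0],[25,10],[37,0]]
[[7,10],[16,18],[24,0],[25,10],[37,0]]
[[7,10],[16,18],[24,7],[25,10],[37,7],[41,0]]
[[7,10],[16,18],[24,7],[25,10],[37,7],[41,0]]
[[7,10],[16,18],[24,7],[25,10],[32,14],[42,0]]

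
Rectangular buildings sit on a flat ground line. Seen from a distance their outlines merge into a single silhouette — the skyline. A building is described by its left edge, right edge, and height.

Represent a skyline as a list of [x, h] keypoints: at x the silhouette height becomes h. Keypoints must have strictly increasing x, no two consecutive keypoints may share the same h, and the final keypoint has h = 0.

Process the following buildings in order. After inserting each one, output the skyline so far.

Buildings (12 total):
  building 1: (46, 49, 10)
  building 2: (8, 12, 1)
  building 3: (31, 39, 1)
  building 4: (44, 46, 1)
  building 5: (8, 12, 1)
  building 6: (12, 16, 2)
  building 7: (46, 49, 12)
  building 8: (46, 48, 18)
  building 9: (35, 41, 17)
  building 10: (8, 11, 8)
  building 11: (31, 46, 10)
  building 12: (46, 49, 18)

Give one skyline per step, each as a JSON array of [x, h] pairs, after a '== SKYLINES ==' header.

== SKYLINES ==
[[46,10],[49,0]]
[[8,1],[12,0],[46,10],[49,0]]
[[8,1],[12,0],[31,1],[39,0],[46,10],[49,0]]
[[8,1],[12,0],[31,1],[39,0],[44,1],[46,10],[49,0]]
[[8,1],[12,0],[31,1],[39,0],[44,1],[46,10],[49,0]]
[[8,1],[12,2],[16,0],[31,1],[39,0],[44,1],[46,10],[49,0]]
[[8,1],[12,2],[16,0],[31,1],[39,0],[44,1],[46,12],[49,0]]
[[8,1],[12,2],[16,0],[31,1],[39,0],[44,1],[46,18],[48,12],[49,0]]
[[8,1],[12,2],[16,0],[31,1],[35,17],[41,0],[44,1],[46,18],[48,12],[49,0]]
[[8,8],[11,1],[12,2],[16,0],[31,1],[35,17],[41,0],[44,1],[46,18],[48,12],[49,0]]
[[8,8],[11,1],[12,2],[16,0],[31,10],[35,17],[41,10],[46,18],[48,12],[49,0]]
[[8,8],[11,1],[12,2],[16,0],[31,10],[35,17],[41,10],[46,18],[49,0]]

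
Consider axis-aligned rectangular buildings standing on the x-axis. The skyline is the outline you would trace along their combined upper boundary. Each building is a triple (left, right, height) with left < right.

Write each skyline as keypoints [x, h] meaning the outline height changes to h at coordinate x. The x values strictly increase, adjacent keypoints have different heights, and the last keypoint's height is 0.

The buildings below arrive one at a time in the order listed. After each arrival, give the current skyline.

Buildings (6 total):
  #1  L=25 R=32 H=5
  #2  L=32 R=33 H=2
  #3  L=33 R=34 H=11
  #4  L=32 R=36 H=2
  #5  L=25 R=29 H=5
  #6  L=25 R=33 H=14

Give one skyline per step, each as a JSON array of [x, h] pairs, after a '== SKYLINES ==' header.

== SKYLINES ==
[[25,5],[32,0]]
[[25,5],[32,2],[33,0]]
[[25,5],[32,2],[33,11],[34,0]]
[[25,5],[32,2],[33,11],[34,2],[36,0]]
[[25,5],[32,2],[33,11],[34,2],[36,0]]
[[25,14],[33,11],[34,2],[36,0]]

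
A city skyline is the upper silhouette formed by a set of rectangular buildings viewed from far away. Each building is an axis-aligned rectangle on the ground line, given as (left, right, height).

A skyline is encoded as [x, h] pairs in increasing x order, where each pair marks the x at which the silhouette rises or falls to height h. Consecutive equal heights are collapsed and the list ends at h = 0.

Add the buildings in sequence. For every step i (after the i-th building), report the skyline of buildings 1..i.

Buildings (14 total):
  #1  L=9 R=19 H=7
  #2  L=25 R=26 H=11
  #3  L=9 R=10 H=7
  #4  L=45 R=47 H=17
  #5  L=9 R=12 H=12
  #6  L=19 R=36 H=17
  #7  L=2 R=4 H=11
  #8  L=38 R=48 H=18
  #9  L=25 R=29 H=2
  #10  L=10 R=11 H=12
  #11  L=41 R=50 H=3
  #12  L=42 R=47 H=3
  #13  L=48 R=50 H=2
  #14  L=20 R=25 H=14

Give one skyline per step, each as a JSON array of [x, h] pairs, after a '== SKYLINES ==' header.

== SKYLINES ==
[[9,7],[19,0]]
[[9,7],[19,0],[25,11],[26,0]]
[[9,7],[19,0],[25,11],[26,0]]
[[9,7],[19,0],[25,11],[26,0],[45,17],[47,0]]
[[9,12],[12,7],[19,0],[25,11],[26,0],[45,17],[47,0]]
[[9,12],[12,7],[19,17],[36,0],[45,17],[47,0]]
[[2,11],[4,0],[9,12],[12,7],[19,17],[36,0],[45,17],[47,0]]
[[2,11],[4,0],[9,12],[12,7],[19,17],[36,0],[38,18],[48,0]]
[[2,11],[4,0],[9,12],[12,7],[19,17],[36,0],[38,18],[48,0]]
[[2,11],[4,0],[9,12],[12,7],[19,17],[36,0],[38,18],[48,0]]
[[2,11],[4,0],[9,12],[12,7],[19,17],[36,0],[38,18],[48,3],[50,0]]
[[2,11],[4,0],[9,12],[12,7],[19,17],[36,0],[38,18],[48,3],[50,0]]
[[2,11],[4,0],[9,12],[12,7],[19,17],[36,0],[38,18],[48,3],[50,0]]
[[2,11],[4,0],[9,12],[12,7],[19,17],[36,0],[38,18],[48,3],[50,0]]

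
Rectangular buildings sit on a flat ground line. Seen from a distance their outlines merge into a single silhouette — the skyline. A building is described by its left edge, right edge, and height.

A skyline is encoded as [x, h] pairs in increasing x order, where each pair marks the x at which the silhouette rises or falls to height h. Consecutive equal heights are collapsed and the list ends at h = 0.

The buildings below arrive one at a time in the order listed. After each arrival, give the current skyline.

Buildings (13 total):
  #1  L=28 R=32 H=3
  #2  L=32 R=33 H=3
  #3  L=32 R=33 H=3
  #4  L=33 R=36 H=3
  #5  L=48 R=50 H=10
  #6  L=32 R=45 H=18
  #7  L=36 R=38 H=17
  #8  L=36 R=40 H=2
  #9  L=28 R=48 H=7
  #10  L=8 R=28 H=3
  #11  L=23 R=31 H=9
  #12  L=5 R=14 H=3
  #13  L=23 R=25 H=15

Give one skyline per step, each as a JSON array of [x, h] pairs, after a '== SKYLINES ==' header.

== SKYLINES ==
[[28,3],[32,0]]
[[28,3],[33,0]]
[[28,3],[33,0]]
[[28,3],[36,0]]
[[28,3],[36,0],[48,10],[50,0]]
[[28,3],[32,18],[45,0],[48,10],[50,0]]
[[28,3],[32,18],[45,0],[48,10],[50,0]]
[[28,3],[32,18],[45,0],[48,10],[50,0]]
[[28,7],[32,18],[45,7],[48,10],[50,0]]
[[8,3],[28,7],[32,18],[45,7],[48,10],[50,0]]
[[8,3],[23,9],[31,7],[32,18],[45,7],[48,10],[50,0]]
[[5,3],[23,9],[31,7],[32,18],[45,7],[48,10],[50,0]]
[[5,3],[23,15],[25,9],[31,7],[32,18],[45,7],[48,10],[50,0]]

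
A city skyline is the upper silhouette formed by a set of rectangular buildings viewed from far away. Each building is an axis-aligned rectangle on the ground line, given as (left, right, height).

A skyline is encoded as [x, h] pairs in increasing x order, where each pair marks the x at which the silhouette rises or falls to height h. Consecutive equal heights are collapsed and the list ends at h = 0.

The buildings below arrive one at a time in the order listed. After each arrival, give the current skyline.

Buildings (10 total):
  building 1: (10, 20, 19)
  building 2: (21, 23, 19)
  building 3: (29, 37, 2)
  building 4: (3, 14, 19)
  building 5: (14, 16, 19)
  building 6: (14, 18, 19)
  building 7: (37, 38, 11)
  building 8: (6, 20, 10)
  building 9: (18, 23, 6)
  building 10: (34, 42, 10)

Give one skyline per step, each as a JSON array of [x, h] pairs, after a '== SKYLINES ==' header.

== SKYLINES ==
[[10,19],[20,0]]
[[10,19],[20,0],[21,19],[23,0]]
[[10,19],[20,0],[21,19],[23,0],[29,2],[37,0]]
[[3,19],[20,0],[21,19],[23,0],[29,2],[37,0]]
[[3,19],[20,0],[21,19],[23,0],[29,2],[37,0]]
[[3,19],[20,0],[21,19],[23,0],[29,2],[37,0]]
[[3,19],[20,0],[21,19],[23,0],[29,2],[37,11],[38,0]]
[[3,19],[20,0],[21,19],[23,0],[29,2],[37,11],[38,0]]
[[3,19],[20,6],[21,19],[23,0],[29,2],[37,11],[38,0]]
[[3,19],[20,6],[21,19],[23,0],[29,2],[34,10],[37,11],[38,10],[42,0]]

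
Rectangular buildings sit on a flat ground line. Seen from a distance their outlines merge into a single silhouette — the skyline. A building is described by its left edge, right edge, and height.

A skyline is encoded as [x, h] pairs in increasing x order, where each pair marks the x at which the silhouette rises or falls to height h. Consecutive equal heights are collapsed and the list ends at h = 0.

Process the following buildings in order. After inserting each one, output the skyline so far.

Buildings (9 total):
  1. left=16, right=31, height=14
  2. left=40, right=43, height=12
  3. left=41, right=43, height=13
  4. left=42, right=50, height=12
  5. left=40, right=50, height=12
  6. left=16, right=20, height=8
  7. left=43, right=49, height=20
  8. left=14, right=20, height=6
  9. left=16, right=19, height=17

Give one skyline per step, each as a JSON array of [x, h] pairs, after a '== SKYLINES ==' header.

== SKYLINES ==
[[16,14],[31,0]]
[[16,14],[31,0],[40,12],[43,0]]
[[16,14],[31,0],[40,12],[41,13],[43,0]]
[[16,14],[31,0],[40,12],[41,13],[43,12],[50,0]]
[[16,14],[31,0],[40,12],[41,13],[43,12],[50,0]]
[[16,14],[31,0],[40,12],[41,13],[43,12],[50,0]]
[[16,14],[31,0],[40,12],[41,13],[43,20],[49,12],[50,0]]
[[14,6],[16,14],[31,0],[40,12],[41,13],[43,20],[49,12],[50,0]]
[[14,6],[16,17],[19,14],[31,0],[40,12],[41,13],[43,20],[49,12],[50,0]]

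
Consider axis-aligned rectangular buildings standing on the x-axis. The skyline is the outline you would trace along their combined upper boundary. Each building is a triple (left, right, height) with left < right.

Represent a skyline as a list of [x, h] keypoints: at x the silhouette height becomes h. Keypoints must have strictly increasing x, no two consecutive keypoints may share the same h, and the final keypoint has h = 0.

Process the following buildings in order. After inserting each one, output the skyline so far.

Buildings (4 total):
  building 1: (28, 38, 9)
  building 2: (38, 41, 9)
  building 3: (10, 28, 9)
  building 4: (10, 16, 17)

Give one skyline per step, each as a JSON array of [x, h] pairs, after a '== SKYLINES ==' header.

== SKYLINES ==
[[28,9],[38,0]]
[[28,9],[41,0]]
[[10,9],[41,0]]
[[10,17],[16,9],[41,0]]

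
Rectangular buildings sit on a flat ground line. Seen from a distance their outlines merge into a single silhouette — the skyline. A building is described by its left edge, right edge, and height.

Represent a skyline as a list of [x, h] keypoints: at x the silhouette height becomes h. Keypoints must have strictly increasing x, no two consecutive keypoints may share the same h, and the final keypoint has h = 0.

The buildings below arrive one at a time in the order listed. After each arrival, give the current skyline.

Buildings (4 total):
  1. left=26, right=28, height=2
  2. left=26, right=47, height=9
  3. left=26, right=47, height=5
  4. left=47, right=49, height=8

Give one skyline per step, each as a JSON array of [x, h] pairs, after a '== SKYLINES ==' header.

== SKYLINES ==
[[26,2],[28,0]]
[[26,9],[47,0]]
[[26,9],[47,0]]
[[26,9],[47,8],[49,0]]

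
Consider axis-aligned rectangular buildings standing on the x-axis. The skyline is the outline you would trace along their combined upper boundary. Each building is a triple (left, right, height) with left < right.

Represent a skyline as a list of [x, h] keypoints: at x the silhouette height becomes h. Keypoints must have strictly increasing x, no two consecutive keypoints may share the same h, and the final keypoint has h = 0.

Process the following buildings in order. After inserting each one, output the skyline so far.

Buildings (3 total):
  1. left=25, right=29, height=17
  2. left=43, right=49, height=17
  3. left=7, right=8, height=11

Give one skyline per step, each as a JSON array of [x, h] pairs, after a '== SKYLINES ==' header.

== SKYLINES ==
[[25,17],[29,0]]
[[25,17],[29,0],[43,17],[49,0]]
[[7,11],[8,0],[25,17],[29,0],[43,17],[49,0]]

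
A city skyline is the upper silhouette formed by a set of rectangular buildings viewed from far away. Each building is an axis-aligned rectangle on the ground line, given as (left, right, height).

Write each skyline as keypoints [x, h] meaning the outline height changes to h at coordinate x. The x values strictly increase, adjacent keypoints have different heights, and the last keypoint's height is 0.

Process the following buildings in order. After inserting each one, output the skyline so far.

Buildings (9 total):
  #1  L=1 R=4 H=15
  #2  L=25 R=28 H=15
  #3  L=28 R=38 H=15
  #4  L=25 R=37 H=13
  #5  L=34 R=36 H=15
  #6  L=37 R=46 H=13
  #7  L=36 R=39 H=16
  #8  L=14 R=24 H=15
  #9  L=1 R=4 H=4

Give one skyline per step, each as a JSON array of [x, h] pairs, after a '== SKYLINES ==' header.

== SKYLINES ==
[[1,15],[4,0]]
[[1,15],[4,0],[25,15],[28,0]]
[[1,15],[4,0],[25,15],[38,0]]
[[1,15],[4,0],[25,15],[38,0]]
[[1,15],[4,0],[25,15],[38,0]]
[[1,15],[4,0],[25,15],[38,13],[46,0]]
[[1,15],[4,0],[25,15],[36,16],[39,13],[46,0]]
[[1,15],[4,0],[14,15],[24,0],[25,15],[36,16],[39,13],[46,0]]
[[1,15],[4,0],[14,15],[24,0],[25,15],[36,16],[39,13],[46,0]]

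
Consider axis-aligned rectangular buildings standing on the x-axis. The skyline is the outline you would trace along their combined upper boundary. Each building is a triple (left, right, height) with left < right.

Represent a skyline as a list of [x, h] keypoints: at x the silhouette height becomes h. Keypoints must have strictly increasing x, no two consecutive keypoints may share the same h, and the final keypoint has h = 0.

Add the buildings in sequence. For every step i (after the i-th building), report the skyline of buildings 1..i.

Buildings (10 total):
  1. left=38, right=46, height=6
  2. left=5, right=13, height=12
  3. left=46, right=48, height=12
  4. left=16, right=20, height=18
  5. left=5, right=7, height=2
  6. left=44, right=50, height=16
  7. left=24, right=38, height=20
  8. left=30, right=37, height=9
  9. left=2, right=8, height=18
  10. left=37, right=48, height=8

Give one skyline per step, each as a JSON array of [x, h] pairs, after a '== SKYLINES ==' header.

== SKYLINES ==
[[38,6],[46,0]]
[[5,12],[13,0],[38,6],[46,0]]
[[5,12],[13,0],[38,6],[46,12],[48,0]]
[[5,12],[13,0],[16,18],[20,0],[38,6],[46,12],[48,0]]
[[5,12],[13,0],[16,18],[20,0],[38,6],[46,12],[48,0]]
[[5,12],[13,0],[16,18],[20,0],[38,6],[44,16],[50,0]]
[[5,12],[13,0],[16,18],[20,0],[24,20],[38,6],[44,16],[50,0]]
[[5,12],[13,0],[16,18],[20,0],[24,20],[38,6],[44,16],[50,0]]
[[2,18],[8,12],[13,0],[16,18],[20,0],[24,20],[38,6],[44,16],[50,0]]
[[2,18],[8,12],[13,0],[16,18],[20,0],[24,20],[38,8],[44,16],[50,0]]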